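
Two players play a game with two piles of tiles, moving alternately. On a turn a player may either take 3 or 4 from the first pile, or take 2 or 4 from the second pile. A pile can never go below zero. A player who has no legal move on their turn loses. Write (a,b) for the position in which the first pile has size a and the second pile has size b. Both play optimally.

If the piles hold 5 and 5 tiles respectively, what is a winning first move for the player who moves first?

Build the W/L table. Terminal = L. A non-terminal position is W if it has a move to some L; otherwise it is L.
No move ever increases a pile, so every position that can arise here has a ≤ 5 and b ≤ 5; it is enough to label the cells with 0 ≤ a ≤ 5 and 0 ≤ b ≤ 5.
Every move lowers a or b (never raises either), so fill the grid row by row in increasing a, and left to right within a row: each cell's successors are then already labelled.
      b=0  b=1  b=2  b=3  b=4  b=5
a=0:    L    L    W    W    W    W
a=1:    L    L    W    W    W    W
a=2:    L    L    W    W    W    W
a=3:    W    W    L    L    W    W
a=4:    W    W    L    L    W    W
a=5:    W    W    L    L    W    W
Cells with no legal move (terminal, hence L): (0,0), (0,1), (1,0), (1,1), (2,0), (2,1).
The remaining L cells, each justified by listing all of its moves:
(3,2): only reaches (0,2)(W), (3,0)(W), all W → L
(3,3): only reaches (0,3)(W), (3,1)(W), all W → L
(4,2): only reaches (1,2)(W), (0,2)(W), (4,0)(W), all W → L
(4,3): only reaches (1,3)(W), (0,3)(W), (4,1)(W), all W → L
(5,2): only reaches (2,2)(W), (1,2)(W), (5,0)(W), all W → L
(5,3): only reaches (2,3)(W), (1,3)(W), (5,1)(W), all W → L
Every other cell has at least one move into one of the L cells above, so it is W.
From (5,5), the L positions reachable in one move are: (5,3).

Move to (5,3).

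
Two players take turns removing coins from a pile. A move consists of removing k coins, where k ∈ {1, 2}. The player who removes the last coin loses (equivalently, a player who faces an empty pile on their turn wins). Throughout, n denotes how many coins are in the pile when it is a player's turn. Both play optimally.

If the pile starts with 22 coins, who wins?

The second player wins.

Use the standard recursion: the mover wins at a terminal position; elsewhere, the mover wins exactly when some move hands the opponent an L position.
n=0: no move; the opponent has just taken the last coin and therefore loses → W
n=1: →0(W) only, which is W, so L
n=2: →1(L), so W
n=3: →1(L), so W
n=4: →3(W), 2(W) — all W, so L
n=5: →4(L), so W
n=6: →4(L), so W
n=7: →6(W), 5(W) — all W, so L
n=8: →7(L), so W
n=9: →7(L), so W
n=10: →9(W), 8(W) — all W, so L
n=11: →10(L), so W
n=12: →10(L), so W
n=13: →12(W), 11(W) — all W, so L
n=14: →13(L), so W
n=15: →13(L), so W
n=16: →15(W), 14(W) — all W, so L
n=17: →16(L), so W
n=18: →16(L), so W
n=19: →18(W), 17(W) — all W, so L
n=20: →19(L), so W
n=21: →19(L), so W
n=22: →21(W), 20(W) — all W, so L
The starting position 22 is L: whatever the player to move does, the opponent receives a W position.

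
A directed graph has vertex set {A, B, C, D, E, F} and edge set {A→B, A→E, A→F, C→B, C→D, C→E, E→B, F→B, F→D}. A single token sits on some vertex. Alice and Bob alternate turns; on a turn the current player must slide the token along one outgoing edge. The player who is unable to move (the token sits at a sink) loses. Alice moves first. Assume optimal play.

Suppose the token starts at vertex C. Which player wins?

Work bottom-up. With no move the player to move loses. Otherwise the position is W if at least one move leads to an L position for the opponent, and L if every move leads to a W.
Every edge goes from a vertex to one that appears earlier in the order D, B, E, C, F, A, so processing vertices in that order labels each vertex after all of its successors.
D: no outgoing edge → L
B: no outgoing edge → L
E: →B(L), so W
C: →B(L), so W
F: →B(L), so W
A: →B(L), so W
From C Alice can move to B, reaching an L position.

Alice wins.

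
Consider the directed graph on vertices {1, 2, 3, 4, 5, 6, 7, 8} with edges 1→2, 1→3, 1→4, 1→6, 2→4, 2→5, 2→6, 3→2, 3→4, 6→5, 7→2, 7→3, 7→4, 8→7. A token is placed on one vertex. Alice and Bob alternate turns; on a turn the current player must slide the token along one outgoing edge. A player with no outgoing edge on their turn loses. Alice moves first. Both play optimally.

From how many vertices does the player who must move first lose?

3

Build the W/L table. Terminal = L. A non-terminal position is W if it has a move to some L; otherwise it is L.
Every edge goes from a vertex to one that appears earlier in the order 5, 4, 6, 2, 3, 1, 7, 8, so processing vertices in that order labels each vertex after all of its successors.
5: no outgoing edge → L
4: no outgoing edge → L
6: reaches L-position 5 → W
2: reaches L-position 4 → W
3: reaches L-position 4 → W
1: reaches L-position 4 → W
7: reaches L-position 4 → W
8: only reaches 7(W), which is W → L
The L vertices are 4, 5, 8; that is 3 in all.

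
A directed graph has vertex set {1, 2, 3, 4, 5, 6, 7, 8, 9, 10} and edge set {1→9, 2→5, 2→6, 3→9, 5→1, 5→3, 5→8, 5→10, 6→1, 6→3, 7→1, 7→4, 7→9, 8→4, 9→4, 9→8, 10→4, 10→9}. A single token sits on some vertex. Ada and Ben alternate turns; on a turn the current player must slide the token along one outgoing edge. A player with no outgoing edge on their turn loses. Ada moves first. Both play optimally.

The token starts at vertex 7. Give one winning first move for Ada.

Positions with no move are L. A position that does have a move is losing for the player to move precisely when every available move leads to a winning position for the opponent. Fill in the labels:
Every edge goes from a vertex to one that appears earlier in the order 4, 8, 9, 10, 1, 7, 3, 6, 5, 2, so processing vertices in that order labels each vertex after all of its successors.
4: no outgoing edge → L
8: reaches L-position 4 → W
9: reaches L-position 4 → W
10: reaches L-position 4 → W
1: only reaches 9(W), which is W → L
7: reaches L-position 1 → W
3: only reaches 9(W), which is W → L
6: reaches L-position 3 → W
5: reaches L-position 3 → W
2: only reaches 5(W), 6(W), all W → L
From 7, the L positions reachable in one move are: 1, 4. Any move reaching one of these is winning.

Move to 1.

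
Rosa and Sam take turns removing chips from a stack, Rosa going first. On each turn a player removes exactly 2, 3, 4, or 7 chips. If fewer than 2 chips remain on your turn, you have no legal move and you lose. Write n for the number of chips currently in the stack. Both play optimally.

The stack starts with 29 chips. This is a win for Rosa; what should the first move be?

Label each position W (a win for the player to move) or L (a loss). A position with no legal move is L; any other position is W exactly when some move reaches an L, and L when every move reaches a W.
n=0: no move → L
n=1: no move → L
n=2: can move to 0, which is L ⇒ W
n=3: can move to 1, which is L ⇒ W
n=4: can move to 1, which is L ⇒ W
n=5: can move to 1, which is L ⇒ W
n=6: moves to 4(W), 3(W), 2(W); every one is W ⇒ L
n=7: can move to 0, which is L ⇒ W
n=8: can move to 6, which is L ⇒ W
n=9: can move to 6, which is L ⇒ W
n=10: can move to 6, which is L ⇒ W
n=11: moves to 9(W), 8(W), 7(W), 4(W); every one is W ⇒ L
n=12: moves to 10(W), 9(W), 8(W), 5(W); every one is W ⇒ L
n=13: can move to 11, which is L ⇒ W
n=14: can move to 12, which is L ⇒ W
n=15: can move to 12, which is L ⇒ W
n=16: can move to 12, which is L ⇒ W
n=17: moves to 15(W), 14(W), 13(W), 10(W); every one is W ⇒ L
n=18: can move to 11, which is L ⇒ W
n=19: can move to 17, which is L ⇒ W
n=20: can move to 17, which is L ⇒ W
n=21: can move to 17, which is L ⇒ W
n=22: moves to 20(W), 19(W), 18(W), 15(W); every one is W ⇒ L
n=23: moves to 21(W), 20(W), 19(W), 16(W); every one is W ⇒ L
n=24: can move to 22, which is L ⇒ W
n=25: can move to 23, which is L ⇒ W
n=26: can move to 23, which is L ⇒ W
n=27: can move to 23, which is L ⇒ W
n=28: moves to 26(W), 25(W), 24(W), 21(W); every one is W ⇒ L
n=29: can move to 22, which is L ⇒ W
From 29, the L positions reachable in one move are: 22.

Remove 7, leaving 22.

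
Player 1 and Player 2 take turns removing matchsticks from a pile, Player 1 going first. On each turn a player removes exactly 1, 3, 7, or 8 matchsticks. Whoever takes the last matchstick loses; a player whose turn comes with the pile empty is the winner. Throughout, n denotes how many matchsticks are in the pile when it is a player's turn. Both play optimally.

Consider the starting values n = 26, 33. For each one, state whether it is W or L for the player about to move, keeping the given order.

Positions with no move are W. A position that does have a move is losing for the player to move precisely when every available move leads to a winning position for the opponent. Fill in the labels:
n=0: no move; the opponent has just taken the last matchstick and therefore loses → W
n=1: the only move is to 0(W), a W ⇒ L
n=2: can move to 1, which is L ⇒ W
n=3: moves to 2(W), 0(W); every one is W ⇒ L
n=4: can move to 3, which is L ⇒ W
n=5: moves to 4(W), 2(W); every one is W ⇒ L
n=6: can move to 5, which is L ⇒ W
n=7: moves to 6(W), 4(W), 0(W); every one is W ⇒ L
n=8: can move to 7, which is L ⇒ W
n=9: can move to 1, which is L ⇒ W
n=10: can move to 7, which is L ⇒ W
n=11: can move to 3, which is L ⇒ W
n=12: can move to 5, which is L ⇒ W
n=13: can move to 5, which is L ⇒ W
n=14: can move to 7, which is L ⇒ W
n=15: can move to 7, which is L ⇒ W
n=16: moves to 15(W), 13(W), 9(W), 8(W); every one is W ⇒ L
n=17: can move to 16, which is L ⇒ W
n=18: moves to 17(W), 15(W), 11(W), 10(W); every one is W ⇒ L
n=19: can move to 18, which is L ⇒ W
n=20: moves to 19(W), 17(W), 13(W), 12(W); every one is W ⇒ L
n=21: can move to 20, which is L ⇒ W
n=22: moves to 21(W), 19(W), 15(W), 14(W); every one is W ⇒ L
n=23: can move to 22, which is L ⇒ W
n=24: can move to 16, which is L ⇒ W
n=25: can move to 22, which is L ⇒ W
n=26: can move to 18, which is L ⇒ W
n=27: can move to 20, which is L ⇒ W
n=28: can move to 20, which is L ⇒ W
n=29: can move to 22, which is L ⇒ W
n=30: can move to 22, which is L ⇒ W
n=31: moves to 30(W), 28(W), 24(W), 23(W); every one is W ⇒ L
n=32: can move to 31, which is L ⇒ W
n=33: moves to 32(W), 30(W), 26(W), 25(W); every one is W ⇒ L

26: W, 33: L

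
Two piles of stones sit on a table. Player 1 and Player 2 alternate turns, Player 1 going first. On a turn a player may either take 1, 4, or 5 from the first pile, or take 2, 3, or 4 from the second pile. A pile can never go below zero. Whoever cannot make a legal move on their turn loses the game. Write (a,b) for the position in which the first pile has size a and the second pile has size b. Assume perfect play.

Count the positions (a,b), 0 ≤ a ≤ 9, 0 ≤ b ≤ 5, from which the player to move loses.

Use the standard recursion: the mover loses at a terminal position; elsewhere, the mover wins exactly when some move hands the opponent an L position.
Every move lowers a or b (never raises either), so fill the grid row by row in increasing a, and left to right within a row: each cell's successors are then already labelled.
      b=0  b=1  b=2  b=3  b=4  b=5
a=0:    L    L    W    W    W    W
a=1:    W    W    L    L    W    W
a=2:    L    L    W    W    W    W
a=3:    W    W    L    L    W    W
a=4:    W    W    W    W    L    L
a=5:    W    W    W    W    W    W
a=6:    W    W    W    W    L    L
a=7:    W    W    W    W    W    W
a=8:    L    L    W    W    W    W
a=9:    W    W    L    L    W    W
Cells with no legal move (terminal, hence L): (0,0), (0,1).
The remaining L cells, each justified by listing all of its moves:
(1,2): →(0,2)(W), (1,0)(W) — all W, so L
(1,3): →(0,3)(W), (1,1)(W), (1,0)(W) — all W, so L
(2,0): →(1,0)(W) only, which is W, so L
(2,1): →(1,1)(W) only, which is W, so L
(3,2): →(2,2)(W), (3,0)(W) — all W, so L
(3,3): →(2,3)(W), (3,1)(W), (3,0)(W) — all W, so L
(4,4): →(3,4)(W), (0,4)(W), (4,2)(W), (4,1)(W), (4,0)(W) — all W, so L
(4,5): →(3,5)(W), (0,5)(W), (4,3)(W), (4,2)(W), (4,1)(W) — all W, so L
(6,4): →(5,4)(W), (2,4)(W), (1,4)(W), (6,2)(W), (6,1)(W), (6,0)(W) — all W, so L
(6,5): →(5,5)(W), (2,5)(W), (1,5)(W), (6,3)(W), (6,2)(W), (6,1)(W) — all W, so L
(8,0): →(7,0)(W), (4,0)(W), (3,0)(W) — all W, so L
(8,1): →(7,1)(W), (4,1)(W), (3,1)(W) — all W, so L
(9,2): →(8,2)(W), (5,2)(W), (4,2)(W), (9,0)(W) — all W, so L
(9,3): →(8,3)(W), (5,3)(W), (4,3)(W), (9,1)(W), (9,0)(W) — all W, so L
Every other cell has at least one move into one of the L cells above, so it is W.
L cells per row: a=0: 2, a=1: 2, a=2: 2, a=3: 2, a=4: 2, a=5: 0, a=6: 2, a=7: 0, a=8: 2, a=9: 2; total 16.

16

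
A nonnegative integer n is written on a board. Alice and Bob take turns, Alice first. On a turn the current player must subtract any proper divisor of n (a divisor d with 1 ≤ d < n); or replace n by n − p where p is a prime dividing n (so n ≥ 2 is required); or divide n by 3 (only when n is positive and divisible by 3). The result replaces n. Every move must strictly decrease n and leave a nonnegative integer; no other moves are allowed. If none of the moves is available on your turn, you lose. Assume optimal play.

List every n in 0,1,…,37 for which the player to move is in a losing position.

0, 1, 4, 9, 14, 20, 26, 32, 35

Compute win/loss labels from the base case upward. A position with no move is L. Any other position is W if it can reach an L in one move, else L.
n=0: no move → L
n=1: no move → L
n=2: can move to 0, which is L ⇒ W
n=3: can move to 0, which is L ⇒ W
n=4: moves to 2(W), 3(W); every one is W ⇒ L
n=5: can move to 0, which is L ⇒ W
n=6: can move to 4, which is L ⇒ W
n=7: can move to 0, which is L ⇒ W
n=8: can move to 4, which is L ⇒ W
n=9: moves to 3(W), 6(W), 8(W); every one is W ⇒ L
n=10: can move to 9, which is L ⇒ W
n=11: can move to 0, which is L ⇒ W
n=12: can move to 4, which is L ⇒ W
n=13: can move to 0, which is L ⇒ W
n=14: moves to 7(W), 12(W), 13(W); every one is W ⇒ L
n=15: can move to 14, which is L ⇒ W
n=16: can move to 14, which is L ⇒ W
n=17: can move to 0, which is L ⇒ W
n=18: can move to 9, which is L ⇒ W
n=19: can move to 0, which is L ⇒ W
n=20: moves to 10(W), 15(W), 16(W), 18(W), 19(W); every one is W ⇒ L
n=21: can move to 14, which is L ⇒ W
n=22: can move to 20, which is L ⇒ W
n=23: can move to 0, which is L ⇒ W
n=24: can move to 20, which is L ⇒ W
n=25: can move to 20, which is L ⇒ W
n=26: moves to 13(W), 24(W), 25(W); every one is W ⇒ L
n=27: can move to 9, which is L ⇒ W
n=28: can move to 14, which is L ⇒ W
n=29: can move to 0, which is L ⇒ W
n=30: can move to 20, which is L ⇒ W
n=31: can move to 0, which is L ⇒ W
n=32: moves to 16(W), 24(W), 28(W), 30(W), 31(W); every one is W ⇒ L
n=33: can move to 32, which is L ⇒ W
n=34: can move to 32, which is L ⇒ W
n=35: moves to 28(W), 30(W), 34(W); every one is W ⇒ L
n=36: can move to 32, which is L ⇒ W
n=37: can move to 0, which is L ⇒ W
The losing starting values of n are exactly the entries labelled L in this table (9 of them).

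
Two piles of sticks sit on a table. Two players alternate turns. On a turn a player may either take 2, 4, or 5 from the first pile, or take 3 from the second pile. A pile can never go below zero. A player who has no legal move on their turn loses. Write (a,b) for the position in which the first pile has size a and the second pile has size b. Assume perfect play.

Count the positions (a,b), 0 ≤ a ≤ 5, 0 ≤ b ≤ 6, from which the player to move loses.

14

Use the standard recursion: the mover loses at a terminal position; elsewhere, the mover wins exactly when some move hands the opponent an L position.
Every move lowers a or b (never raises either), so fill the grid row by row in increasing a, and left to right within a row: each cell's successors are then already labelled.
      b=0  b=1  b=2  b=3  b=4  b=5  b=6
a=0:    L    L    L    W    W    W    L
a=1:    L    L    L    W    W    W    L
a=2:    W    W    W    L    L    L    W
a=3:    W    W    W    L    L    L    W
a=4:    W    W    W    W    W    W    W
a=5:    W    W    W    W    W    W    W
Cells with no legal move (terminal, hence L): (0,0), (0,1), (0,2), (1,0), (1,1), (1,2).
The remaining L cells, each justified by listing all of its moves:
(0,6): only reaches (0,3)(W), which is W → L
(1,6): only reaches (1,3)(W), which is W → L
(2,3): only reaches (0,3)(W), (2,0)(W), all W → L
(2,4): only reaches (0,4)(W), (2,1)(W), all W → L
(2,5): only reaches (0,5)(W), (2,2)(W), all W → L
(3,3): only reaches (1,3)(W), (3,0)(W), all W → L
(3,4): only reaches (1,4)(W), (3,1)(W), all W → L
(3,5): only reaches (1,5)(W), (3,2)(W), all W → L
Every other cell has at least one move into one of the L cells above, so it is W.
L cells per row: a=0: 4, a=1: 4, a=2: 3, a=3: 3, a=4: 0, a=5: 0; total 14.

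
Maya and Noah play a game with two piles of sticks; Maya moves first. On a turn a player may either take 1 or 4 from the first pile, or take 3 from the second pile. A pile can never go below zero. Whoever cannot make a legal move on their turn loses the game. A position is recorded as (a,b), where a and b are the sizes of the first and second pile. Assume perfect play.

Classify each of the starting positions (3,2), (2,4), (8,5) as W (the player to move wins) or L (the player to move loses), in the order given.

(3,2): W, (2,4): W, (8,5): L

Work bottom-up. With no move the player to move loses. Otherwise the position is W if at least one move leads to an L position for the opponent, and L if every move leads to a W.
No move ever increases a pile, so every position that can arise here has a ≤ 8 and b ≤ 5; it is enough to label the cells with 0 ≤ a ≤ 8 and 0 ≤ b ≤ 5.
Every move lowers a or b (never raises either), so fill the grid row by row in increasing a, and left to right within a row: each cell's successors are then already labelled.
      b=0  b=1  b=2  b=3  b=4  b=5
a=0:    L    L    L    W    W    W
a=1:    W    W    W    L    L    L
a=2:    L    L    L    W    W    W
a=3:    W    W    W    L    L    L
a=4:    W    W    W    W    W    W
a=5:    L    L    L    W    W    W
a=6:    W    W    W    L    L    L
a=7:    L    L    L    W    W    W
a=8:    W    W    W    L    L    L
Cells with no legal move (terminal, hence L): (0,0), (0,1), (0,2).
The remaining L cells, each justified by listing all of its moves:
(1,3): only reaches (0,3)(W), (1,0)(W), all W → L
(1,4): only reaches (0,4)(W), (1,1)(W), all W → L
(1,5): only reaches (0,5)(W), (1,2)(W), all W → L
(2,0): only reaches (1,0)(W), which is W → L
(2,1): only reaches (1,1)(W), which is W → L
(2,2): only reaches (1,2)(W), which is W → L
(3,3): only reaches (2,3)(W), (3,0)(W), all W → L
(3,4): only reaches (2,4)(W), (3,1)(W), all W → L
(3,5): only reaches (2,5)(W), (3,2)(W), all W → L
(5,0): only reaches (4,0)(W), (1,0)(W), all W → L
(5,1): only reaches (4,1)(W), (1,1)(W), all W → L
(5,2): only reaches (4,2)(W), (1,2)(W), all W → L
(6,3): only reaches (5,3)(W), (2,3)(W), (6,0)(W), all W → L
(6,4): only reaches (5,4)(W), (2,4)(W), (6,1)(W), all W → L
(6,5): only reaches (5,5)(W), (2,5)(W), (6,2)(W), all W → L
(7,0): only reaches (6,0)(W), (3,0)(W), all W → L
(7,1): only reaches (6,1)(W), (3,1)(W), all W → L
(7,2): only reaches (6,2)(W), (3,2)(W), all W → L
(8,3): only reaches (7,3)(W), (4,3)(W), (8,0)(W), all W → L
(8,4): only reaches (7,4)(W), (4,4)(W), (8,1)(W), all W → L
(8,5): only reaches (7,5)(W), (4,5)(W), (8,2)(W), all W → L
Every other cell has at least one move into one of the L cells above, so it is W.
(3,2): the move to (2,2) reaches an L cell, so W
(2,4): the move to (1,4) reaches an L cell, so W
(8,5): one of the L cells justified above, so L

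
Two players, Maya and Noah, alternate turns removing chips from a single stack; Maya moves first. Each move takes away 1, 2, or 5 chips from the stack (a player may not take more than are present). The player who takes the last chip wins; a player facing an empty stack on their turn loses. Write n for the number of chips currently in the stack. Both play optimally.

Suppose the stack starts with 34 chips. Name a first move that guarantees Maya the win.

Work bottom-up. With no move the player to move loses. Otherwise the position is W if at least one move leads to an L position for the opponent, and L if every move leads to a W.
n=0: no move → L
n=1: can move to 0, which is L ⇒ W
n=2: can move to 0, which is L ⇒ W
n=3: moves to 2(W), 1(W); every one is W ⇒ L
n=4: can move to 3, which is L ⇒ W
n=5: can move to 3, which is L ⇒ W
n=6: moves to 5(W), 4(W), 1(W); every one is W ⇒ L
n=7: can move to 6, which is L ⇒ W
n=8: can move to 6, which is L ⇒ W
n=9: moves to 8(W), 7(W), 4(W); every one is W ⇒ L
n=10: can move to 9, which is L ⇒ W
n=11: can move to 9, which is L ⇒ W
n=12: moves to 11(W), 10(W), 7(W); every one is W ⇒ L
n=13: can move to 12, which is L ⇒ W
n=14: can move to 12, which is L ⇒ W
n=15: moves to 14(W), 13(W), 10(W); every one is W ⇒ L
n=16: can move to 15, which is L ⇒ W
n=17: can move to 15, which is L ⇒ W
n=18: moves to 17(W), 16(W), 13(W); every one is W ⇒ L
n=19: can move to 18, which is L ⇒ W
n=20: can move to 18, which is L ⇒ W
n=21: moves to 20(W), 19(W), 16(W); every one is W ⇒ L
n=22: can move to 21, which is L ⇒ W
n=23: can move to 21, which is L ⇒ W
n=24: moves to 23(W), 22(W), 19(W); every one is W ⇒ L
n=25: can move to 24, which is L ⇒ W
n=26: can move to 24, which is L ⇒ W
n=27: moves to 26(W), 25(W), 22(W); every one is W ⇒ L
n=28: can move to 27, which is L ⇒ W
n=29: can move to 27, which is L ⇒ W
n=30: moves to 29(W), 28(W), 25(W); every one is W ⇒ L
n=31: can move to 30, which is L ⇒ W
n=32: can move to 30, which is L ⇒ W
n=33: moves to 32(W), 31(W), 28(W); every one is W ⇒ L
n=34: can move to 33, which is L ⇒ W
From 34, the L positions reachable in one move are: 33.

Remove 1, leaving 33.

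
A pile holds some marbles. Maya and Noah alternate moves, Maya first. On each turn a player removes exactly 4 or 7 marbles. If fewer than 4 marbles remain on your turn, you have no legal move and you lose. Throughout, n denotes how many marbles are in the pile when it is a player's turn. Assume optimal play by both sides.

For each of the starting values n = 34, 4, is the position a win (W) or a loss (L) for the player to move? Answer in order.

34: L, 4: W

Build the W/L table. Terminal = L. A non-terminal position is W if it has a move to some L; otherwise it is L.
n=0: no move → L
n=1: no move → L
n=2: no move → L
n=3: no move → L
n=4: reaches L-position 0 → W
n=5: reaches L-position 1 → W
n=6: reaches L-position 2 → W
n=7: reaches L-position 3 → W
n=8: reaches L-position 1 → W
n=9: reaches L-position 2 → W
n=10: reaches L-position 3 → W
n=11: only reaches 7(W), 4(W), all W → L
n=12: only reaches 8(W), 5(W), all W → L
n=13: only reaches 9(W), 6(W), all W → L
n=14: only reaches 10(W), 7(W), all W → L
n=15: reaches L-position 11 → W
n=16: reaches L-position 12 → W
n=17: reaches L-position 13 → W
n=18: reaches L-position 14 → W
n=19: reaches L-position 12 → W
n=20: reaches L-position 13 → W
n=21: reaches L-position 14 → W
n=22: only reaches 18(W), 15(W), all W → L
n=23: only reaches 19(W), 16(W), all W → L
n=24: only reaches 20(W), 17(W), all W → L
n=25: only reaches 21(W), 18(W), all W → L
n=26: reaches L-position 22 → W
n=27: reaches L-position 23 → W
n=28: reaches L-position 24 → W
n=29: reaches L-position 25 → W
n=30: reaches L-position 23 → W
n=31: reaches L-position 24 → W
n=32: reaches L-position 25 → W
n=33: only reaches 29(W), 26(W), all W → L
n=34: only reaches 30(W), 27(W), all W → L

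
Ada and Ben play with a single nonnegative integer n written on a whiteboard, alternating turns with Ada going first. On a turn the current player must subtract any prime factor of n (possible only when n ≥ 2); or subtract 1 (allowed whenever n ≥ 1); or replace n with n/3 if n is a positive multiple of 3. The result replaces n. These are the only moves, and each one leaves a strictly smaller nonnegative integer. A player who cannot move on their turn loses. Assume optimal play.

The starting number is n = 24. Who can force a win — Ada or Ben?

Ada wins.

Use the standard recursion: the mover loses at a terminal position; elsewhere, the mover wins exactly when some move hands the opponent an L position.
n=0: no move → L
n=1: W (go to 0, an L position)
n=2: W (go to 0, an L position)
n=3: W (go to 0, an L position)
n=4: L (options 2(W), 3(W) are all W)
n=5: W (go to 0, an L position)
n=6: W (go to 4, an L position)
n=7: W (go to 0, an L position)
n=8: L (options 6(W), 7(W) are all W)
n=9: W (go to 8, an L position)
n=10: W (go to 8, an L position)
n=11: W (go to 0, an L position)
n=12: W (go to 4, an L position)
n=13: W (go to 0, an L position)
n=14: L (options 7(W), 12(W), 13(W) are all W)
n=15: W (go to 14, an L position)
n=16: W (go to 14, an L position)
n=17: W (go to 0, an L position)
n=18: L (options 6(W), 15(W), 16(W), 17(W) are all W)
n=19: W (go to 0, an L position)
n=20: W (go to 18, an L position)
n=21: W (go to 14, an L position)
n=22: L (options 11(W), 20(W), 21(W) are all W)
n=23: W (go to 0, an L position)
n=24: W (go to 8, an L position)
From 24 Ada can move to 8, reaching an L position.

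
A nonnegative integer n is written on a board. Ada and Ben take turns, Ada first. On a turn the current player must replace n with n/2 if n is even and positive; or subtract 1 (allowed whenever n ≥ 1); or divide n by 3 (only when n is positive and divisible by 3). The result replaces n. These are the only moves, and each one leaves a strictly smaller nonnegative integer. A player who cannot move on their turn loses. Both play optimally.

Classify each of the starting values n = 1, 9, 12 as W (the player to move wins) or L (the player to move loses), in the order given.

1: W, 9: L, 12: W

Positions with no move are L. A position that does have a move is losing for the player to move precisely when every available move leads to a winning position for the opponent. Fill in the labels:
n=0: no move → L
n=1: W (go to 0, an L position)
n=2: L (sole option 1(W) is W)
n=3: W (go to 2, an L position)
n=4: W (go to 2, an L position)
n=5: L (sole option 4(W) is W)
n=6: W (go to 2, an L position)
n=7: L (sole option 6(W) is W)
n=8: W (go to 7, an L position)
n=9: L (options 3(W), 8(W) are all W)
n=10: W (go to 5, an L position)
n=11: L (sole option 10(W) is W)
n=12: W (go to 11, an L position)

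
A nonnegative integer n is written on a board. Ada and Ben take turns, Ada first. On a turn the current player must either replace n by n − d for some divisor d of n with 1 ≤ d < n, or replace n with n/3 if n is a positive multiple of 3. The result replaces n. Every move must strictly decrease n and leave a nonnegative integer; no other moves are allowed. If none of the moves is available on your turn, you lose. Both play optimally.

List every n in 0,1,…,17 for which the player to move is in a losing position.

0, 1, 4, 7, 9, 11, 13, 15, 17

Label each position W (a win for the player to move) or L (a loss). A position with no legal move is L; any other position is W exactly when some move reaches an L, and L when every move reaches a W.
n=0: no move → L
n=1: no move → L
n=2: can move to 1, which is L ⇒ W
n=3: can move to 1, which is L ⇒ W
n=4: moves to 2(W), 3(W); every one is W ⇒ L
n=5: can move to 4, which is L ⇒ W
n=6: can move to 4, which is L ⇒ W
n=7: the only move is to 6(W), a W ⇒ L
n=8: can move to 4, which is L ⇒ W
n=9: moves to 3(W), 6(W), 8(W); every one is W ⇒ L
n=10: can move to 9, which is L ⇒ W
n=11: the only move is to 10(W), a W ⇒ L
n=12: can move to 4, which is L ⇒ W
n=13: the only move is to 12(W), a W ⇒ L
n=14: can move to 7, which is L ⇒ W
n=15: moves to 5(W), 10(W), 12(W), 14(W); every one is W ⇒ L
n=16: can move to 15, which is L ⇒ W
n=17: the only move is to 16(W), a W ⇒ L
Reading off the rows marked L gives the requested list; there are 9 such values of n.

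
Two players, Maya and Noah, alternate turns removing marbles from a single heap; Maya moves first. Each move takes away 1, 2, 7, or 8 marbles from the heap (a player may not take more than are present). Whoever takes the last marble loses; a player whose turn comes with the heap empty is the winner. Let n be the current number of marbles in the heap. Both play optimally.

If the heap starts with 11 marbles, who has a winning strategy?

Maya wins.

Classify positions by backward induction: terminal positions (no move available) are W. From any other position, the mover wins iff some move reaches an L.
n=0: no move; the opponent has just taken the last marble and therefore loses → W
n=1: only reaches 0(W), which is W → L
n=2: reaches L-position 1 → W
n=3: reaches L-position 1 → W
n=4: only reaches 3(W), 2(W), all W → L
n=5: reaches L-position 4 → W
n=6: reaches L-position 4 → W
n=7: only reaches 6(W), 5(W), 0(W), all W → L
n=8: reaches L-position 7 → W
n=9: reaches L-position 7 → W
n=10: only reaches 9(W), 8(W), 3(W), 2(W), all W → L
n=11: reaches L-position 10 → W
The starting position 11 is W: Maya should remove 1, leaving 10, handing over an L position.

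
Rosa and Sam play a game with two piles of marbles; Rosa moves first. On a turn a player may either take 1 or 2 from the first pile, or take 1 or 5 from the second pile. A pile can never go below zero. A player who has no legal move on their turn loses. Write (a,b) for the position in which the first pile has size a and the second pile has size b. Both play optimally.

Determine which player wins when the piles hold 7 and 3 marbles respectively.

Sam wins.

Build the W/L table. Terminal = L. A non-terminal position is W if it has a move to some L; otherwise it is L.
No move ever increases a pile, so every position that can arise here has a ≤ 7 and b ≤ 3; it is enough to label the cells with 0 ≤ a ≤ 7 and 0 ≤ b ≤ 3.
Every move lowers a or b (never raises either), so fill the grid row by row in increasing a, and left to right within a row: each cell's successors are then already labelled.
      b=0  b=1  b=2  b=3
a=0:    L    W    L    W
a=1:    W    L    W    L
a=2:    W    W    W    W
a=3:    L    W    L    W
a=4:    W    L    W    L
a=5:    W    W    W    W
a=6:    L    W    L    W
a=7:    W    L    W    L
Cells with no legal move (terminal, hence L): (0,0).
The remaining L cells, each justified by listing all of its moves:
(0,2): the only move is to (0,1)(W), a W ⇒ L
(1,1): moves to (0,1)(W), (1,0)(W); every one is W ⇒ L
(1,3): moves to (0,3)(W), (1,2)(W); every one is W ⇒ L
(3,0): moves to (2,0)(W), (1,0)(W); every one is W ⇒ L
(3,2): moves to (2,2)(W), (1,2)(W), (3,1)(W); every one is W ⇒ L
(4,1): moves to (3,1)(W), (2,1)(W), (4,0)(W); every one is W ⇒ L
(4,3): moves to (3,3)(W), (2,3)(W), (4,2)(W); every one is W ⇒ L
(6,0): moves to (5,0)(W), (4,0)(W); every one is W ⇒ L
(6,2): moves to (5,2)(W), (4,2)(W), (6,1)(W); every one is W ⇒ L
(7,1): moves to (6,1)(W), (5,1)(W), (7,0)(W); every one is W ⇒ L
(7,3): moves to (6,3)(W), (5,3)(W), (7,2)(W); every one is W ⇒ L
Every other cell has at least one move into one of the L cells above, so it is W.
Every move from (7,3) reaches a W position, so the mover loses.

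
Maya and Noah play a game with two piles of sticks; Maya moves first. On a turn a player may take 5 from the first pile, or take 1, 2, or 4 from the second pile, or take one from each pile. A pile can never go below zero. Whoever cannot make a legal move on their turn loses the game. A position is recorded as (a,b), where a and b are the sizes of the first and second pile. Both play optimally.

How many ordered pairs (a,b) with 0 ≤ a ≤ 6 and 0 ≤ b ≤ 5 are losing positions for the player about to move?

14

Label each position W (a win for the player to move) or L (a loss). A position with no legal move is L; any other position is W exactly when some move reaches an L, and L when every move reaches a W.
Every move lowers a or b (never raises either), so fill the grid row by row in increasing a, and left to right within a row: each cell's successors are then already labelled.
      b=0  b=1  b=2  b=3  b=4  b=5
a=0:    L    W    W    L    W    W
a=1:    L    W    W    L    W    W
a=2:    L    W    W    L    W    W
a=3:    L    W    W    L    W    W
a=4:    L    W    W    L    W    W
a=5:    W    W    L    W    W    L
a=6:    W    L    W    W    L    W
Cells with no legal move (terminal, hence L): (0,0), (1,0), (2,0), (3,0), (4,0).
The remaining L cells, each justified by listing all of its moves:
(0,3): →(0,2)(W), (0,1)(W) — all W, so L
(1,3): →(1,2)(W), (1,1)(W), (0,2)(W) — all W, so L
(2,3): →(2,2)(W), (2,1)(W), (1,2)(W) — all W, so L
(3,3): →(3,2)(W), (3,1)(W), (2,2)(W) — all W, so L
(4,3): →(4,2)(W), (4,1)(W), (3,2)(W) — all W, so L
(5,2): →(0,2)(W), (5,1)(W), (5,0)(W), (4,1)(W) — all W, so L
(5,5): →(0,5)(W), (5,4)(W), (5,3)(W), (5,1)(W), (4,4)(W) — all W, so L
(6,1): →(1,1)(W), (6,0)(W), (5,0)(W) — all W, so L
(6,4): →(1,4)(W), (6,3)(W), (6,2)(W), (6,0)(W), (5,3)(W) — all W, so L
Every other cell has at least one move into one of the L cells above, so it is W.
L cells per row: a=0: 2, a=1: 2, a=2: 2, a=3: 2, a=4: 2, a=5: 2, a=6: 2; total 14.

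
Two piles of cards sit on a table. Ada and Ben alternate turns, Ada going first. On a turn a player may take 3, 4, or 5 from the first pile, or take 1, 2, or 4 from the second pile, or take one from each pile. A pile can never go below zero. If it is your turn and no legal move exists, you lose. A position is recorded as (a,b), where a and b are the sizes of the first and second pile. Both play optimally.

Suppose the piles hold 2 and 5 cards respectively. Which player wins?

Build the W/L table. Terminal = L. A non-terminal position is W if it has a move to some L; otherwise it is L.
No move ever increases a pile, so every position that can arise here has a ≤ 2 and b ≤ 5; it is enough to label the cells with 0 ≤ a ≤ 2 and 0 ≤ b ≤ 5.
Every move lowers a or b (never raises either), so fill the grid row by row in increasing a, and left to right within a row: each cell's successors are then already labelled.
      b=0  b=1  b=2  b=3  b=4  b=5
a=0:    L    W    W    L    W    W
a=1:    L    W    W    L    W    W
a=2:    L    W    W    L    W    W
Cells with no legal move (terminal, hence L): (0,0), (1,0), (2,0).
The remaining L cells, each justified by listing all of its moves:
(0,3): →(0,2)(W), (0,1)(W) — all W, so L
(1,3): →(1,2)(W), (1,1)(W), (0,2)(W) — all W, so L
(2,3): →(2,2)(W), (2,1)(W), (1,2)(W) — all W, so L
Every other cell has at least one move into one of the L cells above, so it is W.
The starting position (2,5) is W: Ada should move to (2,3), handing over an L position.

Ada wins.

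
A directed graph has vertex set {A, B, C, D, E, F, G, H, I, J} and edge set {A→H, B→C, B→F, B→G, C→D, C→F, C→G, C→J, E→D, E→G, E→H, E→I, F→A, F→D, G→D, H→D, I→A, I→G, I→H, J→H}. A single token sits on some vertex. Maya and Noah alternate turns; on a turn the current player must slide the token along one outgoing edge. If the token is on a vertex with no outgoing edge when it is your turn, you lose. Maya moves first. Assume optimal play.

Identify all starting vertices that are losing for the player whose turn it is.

Positions with no move are L. A position that does have a move is losing for the player to move precisely when every available move leads to a winning position for the opponent. Fill in the labels:
Every edge goes from a vertex to one that appears earlier in the order D, H, G, A, F, I, E, J, C, B, so processing vertices in that order labels each vertex after all of its successors.
D: no outgoing edge → L
H: W (go to D, an L position)
G: W (go to D, an L position)
A: L (sole option H(W) is W)
F: W (go to A, an L position)
I: W (go to A, an L position)
E: W (go to D, an L position)
J: L (sole option H(W) is W)
C: W (go to J, an L position)
B: L (options C(W), F(W), G(W) are all W)
The losing starting vertices are exactly the entries labelled L in this table (4 of them).

A, B, D, J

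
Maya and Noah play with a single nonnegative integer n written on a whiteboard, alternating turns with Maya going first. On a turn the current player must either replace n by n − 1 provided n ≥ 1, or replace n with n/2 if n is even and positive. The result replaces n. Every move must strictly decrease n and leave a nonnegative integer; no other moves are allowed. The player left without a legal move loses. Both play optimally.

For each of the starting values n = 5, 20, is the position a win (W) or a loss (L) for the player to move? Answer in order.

Compute win/loss labels from the base case upward. A position with no move is L. Any other position is W if it can reach an L in one move, else L.
n=0: no move → L
n=1: can move to 0, which is L ⇒ W
n=2: the only move is to 1(W), a W ⇒ L
n=3: can move to 2, which is L ⇒ W
n=4: can move to 2, which is L ⇒ W
n=5: the only move is to 4(W), a W ⇒ L
n=6: can move to 5, which is L ⇒ W
n=7: the only move is to 6(W), a W ⇒ L
n=8: can move to 7, which is L ⇒ W
n=9: the only move is to 8(W), a W ⇒ L
n=10: can move to 5, which is L ⇒ W
n=11: the only move is to 10(W), a W ⇒ L
n=12: can move to 11, which is L ⇒ W
n=13: the only move is to 12(W), a W ⇒ L
n=14: can move to 7, which is L ⇒ W
n=15: the only move is to 14(W), a W ⇒ L
n=16: can move to 15, which is L ⇒ W
n=17: the only move is to 16(W), a W ⇒ L
n=18: can move to 9, which is L ⇒ W
n=19: the only move is to 18(W), a W ⇒ L
n=20: can move to 19, which is L ⇒ W

5: L, 20: W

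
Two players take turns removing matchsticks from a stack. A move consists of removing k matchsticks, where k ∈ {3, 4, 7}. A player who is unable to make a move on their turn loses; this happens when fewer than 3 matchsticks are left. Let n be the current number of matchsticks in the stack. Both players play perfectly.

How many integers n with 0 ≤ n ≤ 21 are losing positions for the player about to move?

Work bottom-up. With no move the player to move loses. Otherwise the position is W if at least one move leads to an L position for the opponent, and L if every move leads to a W.
n=0: no move → L
n=1: no move → L
n=2: no move → L
n=3: W (go to 0, an L position)
n=4: W (go to 1, an L position)
n=5: W (go to 2, an L position)
n=6: W (go to 2, an L position)
n=7: W (go to 0, an L position)
n=8: W (go to 1, an L position)
n=9: W (go to 2, an L position)
n=10: L (options 7(W), 6(W), 3(W) are all W)
n=11: L (options 8(W), 7(W), 4(W) are all W)
n=12: L (options 9(W), 8(W), 5(W) are all W)
n=13: W (go to 10, an L position)
n=14: W (go to 11, an L position)
n=15: W (go to 12, an L position)
n=16: W (go to 12, an L position)
n=17: W (go to 10, an L position)
n=18: W (go to 11, an L position)
n=19: W (go to 12, an L position)
n=20: L (options 17(W), 16(W), 13(W) are all W)
n=21: L (options 18(W), 17(W), 14(W) are all W)
L entries with 0 ≤ n ≤ 21: n = 0, 1, 2, 10, 11, 12, 20, 21; that makes 8.

8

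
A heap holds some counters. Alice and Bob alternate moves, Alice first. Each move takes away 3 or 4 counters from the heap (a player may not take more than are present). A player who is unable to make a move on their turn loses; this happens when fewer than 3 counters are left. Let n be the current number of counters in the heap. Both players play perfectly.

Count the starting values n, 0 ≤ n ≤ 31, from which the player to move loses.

15

Use the standard recursion: the mover loses at a terminal position; elsewhere, the mover wins exactly when some move hands the opponent an L position.
n=0: no move → L
n=1: no move → L
n=2: no move → L
n=3: →0(L), so W
n=4: →1(L), so W
n=5: →2(L), so W
n=6: →2(L), so W
n=7: →4(W), 3(W) — all W, so L
n=8: →5(W), 4(W) — all W, so L
n=9: →6(W), 5(W) — all W, so L
n=10: →7(L), so W
n=11: →8(L), so W
n=12: →9(L), so W
n=13: →9(L), so W
n=14: →11(W), 10(W) — all W, so L
n=15: →12(W), 11(W) — all W, so L
n=16: →13(W), 12(W) — all W, so L
n=17: →14(L), so W
n=18: →15(L), so W
n=19: →16(L), so W
n=20: →16(L), so W
n=21: →18(W), 17(W) — all W, so L
n=22: →19(W), 18(W) — all W, so L
n=23: →20(W), 19(W) — all W, so L
n=24: →21(L), so W
n=25: →22(L), so W
n=26: →23(L), so W
n=27: →23(L), so W
n=28: →25(W), 24(W) — all W, so L
n=29: →26(W), 25(W) — all W, so L
n=30: →27(W), 26(W) — all W, so L
n=31: →28(L), so W
L entries with 0 ≤ n ≤ 31: n = 0, 1, 2, 7, 8, 9, 14, 15, 16, 21, 22, 23, 28, 29, 30; that makes 15.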